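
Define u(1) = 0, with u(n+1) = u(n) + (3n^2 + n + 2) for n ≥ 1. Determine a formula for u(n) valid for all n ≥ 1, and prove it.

Claim: u(n) = n^3 − n^2 + 2n − 2.

Base case: u(1) = 0, and 1^3 − 1^2 + 2·1 − 2 = 0.
Assume u(j) = j^3 − j^2 + 2j − 2.
Then u(j+1) = u(j) + (3j^2 + j + 2) = (j^3 − j^2 + 2j − 2) + (3j^2 + j + 2) = j^3 + 2j^2 + 3j,
and (j+1)^3 − (j+1)^2 + 2·(j+1) − 2 = j^3 + 2j^2 + 3j.
This completes the inductive step, so u(n) = n^3 − n^2 + 2n − 2 for all n ≥ 1.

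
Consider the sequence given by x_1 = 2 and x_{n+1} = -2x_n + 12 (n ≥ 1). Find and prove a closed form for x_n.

Claim: x_n = (-2)^n + 4.

Base case: x_1 = 2, and (-2)^1 + 4 = -2 + 4 = 2.
Assume x_j = (-2)^j + 4 for some j ≥ 1.
Then x_{j+1} = -2x_j + 12 = -2·((-2)^j + 4) + 12 = -2·(-2)^j − 8 + 12 = (-2)^{j+1} + 4.
This completes the inductive step, so x_n = (-2)^n + 4 for all n ≥ 1.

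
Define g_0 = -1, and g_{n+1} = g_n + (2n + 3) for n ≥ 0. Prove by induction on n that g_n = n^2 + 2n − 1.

Base case: g_0 = -1, and 0^2 + 2·0 − 1 = -1.
Assume g_r = r^2 + 2r − 1.
Then g_{r+1} = g_r + (2r + 3) = (r^2 + 2r − 1) + (2r + 3) = r^2 + 4r + 2,
and (r+1)^2 + 2·(r+1) − 1 = r^2 + 4r + 2.
This completes the inductive step, so g_n = n^2 + 2n − 1 for all n ≥ 0.

g_n = n^2 + 2n − 1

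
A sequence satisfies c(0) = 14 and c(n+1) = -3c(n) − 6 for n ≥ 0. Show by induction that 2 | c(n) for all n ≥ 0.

Base case: c(0) = 14 = 2·7, so 2 | c(0).
Assume 2 | c(j), so c(j) = 2t for some integer t.
Then c(j+1) = -3c(j) − 6 = -3·(2t) − 6 = 2(-3t − 3), so 2 | c(j+1).
Hence 2 | c(n) for every n ≥ 0, by induction.

2 | c(n)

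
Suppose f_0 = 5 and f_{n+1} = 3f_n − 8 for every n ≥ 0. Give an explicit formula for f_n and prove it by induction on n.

Claim: f_n = 3^n + 4.

Base case: f_0 = 5, and 3^0 + 4 = 1 + 4 = 5.
Assume f_j = 3^j + 4 for some j ≥ 0.
Then f_{j+1} = 3f_j − 8 = 3·(3^j + 4) − 8 = 3^{j+1} + 12 − 8 = 3^{j+1} + 4.
This completes the inductive step, so f_n = 3^n + 4 for all n ≥ 0.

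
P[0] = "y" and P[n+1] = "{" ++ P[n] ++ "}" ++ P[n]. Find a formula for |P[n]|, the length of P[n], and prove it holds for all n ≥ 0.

Claim: |P[n]| = 3·2^n − 2.

Base case: |P[0]| = 1, and 3·2^0 − 2 = 1.
Assume |P[r]| = 3·2^r − 2.
Then |P[r+1]| = 1 + |P[r]| + 1 + |P[r]| = 2|P[r]| + 2 = 2(3·2^r − 2) + 2 = 3·2^{r+1} − 4 + 2 = 3·2^{r+1} − 2.
By induction, |P[n]| = 3·2^n − 2 for all n ≥ 0.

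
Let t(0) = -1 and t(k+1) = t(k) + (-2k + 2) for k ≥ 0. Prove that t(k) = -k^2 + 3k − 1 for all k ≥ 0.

Base case: t(0) = -1, and -0^2 + 3·0 − 1 = -1.
Assume t(r) = -r^2 + 3r − 1.
Then t(r+1) = t(r) + (-2r + 2) = (-r^2 + 3r − 1) + (-2r + 2) = -r^2 + r + 1,
and -(r+1)^2 + 3·(r+1) − 1 = -r^2 + r + 1.
Hence t(k) = -k^2 + 3k − 1 for every k ≥ 0, by induction.

t(k) = -k^2 + 3k − 1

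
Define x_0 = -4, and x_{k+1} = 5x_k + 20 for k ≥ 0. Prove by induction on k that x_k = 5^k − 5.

Base case: x_0 = -4, and 5^0 − 5 = 1 − 5 = -4.
Assume x_r = 5^r − 5 for some r ≥ 0.
Then x_{r+1} = 5x_r + 20 = 5·(5^r − 5) + 20 = 5^{r+1} − 25 + 20 = 5^{r+1} − 5.
By induction, x_k = 5^k − 5 for all k ≥ 0.

x_k = 5^k − 5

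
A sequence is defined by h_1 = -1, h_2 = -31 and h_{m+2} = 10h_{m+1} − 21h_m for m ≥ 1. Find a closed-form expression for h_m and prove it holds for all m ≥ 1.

Claim: h_m = -7^m + 2·3^m.

Base cases: h_1 = -1 and -7^1 + 2·3^1 = -1; h_2 = -31 and -7^2 + 2·3^2 = -31.
Assume h_j = -7^j + 2·3^j for all 1 ≤ j ≤ r, where r ≥ 2.
Then h_{r+1} = 10h_r − 21h_{r−1} = 10·(-7^r + 2·3^r) − 21·(-7^{r−1} + 2·3^{r−1}) = -(10·7 − 21)7^{r−1} + 2·(10·3 − 21)3^{r−1} = -49·7^{r−1} + 18·3^{r−1} = -7^{r+1} + 2·3^{r+1}.
Hence h_m = -7^m + 2·3^m for every m ≥ 1, by strong induction.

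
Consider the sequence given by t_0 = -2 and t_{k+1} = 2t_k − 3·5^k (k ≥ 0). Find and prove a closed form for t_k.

Claim: t_k = -2^k − 5^k.

Base case: t_0 = -2, and -2^0 − 5^0 = -1 − 1 = -2.
Assume t_j = -2^j − 5^j for some j ≥ 0.
Then t_{j+1} = 2t_j − 3·5^j = 2·(-2^j − 5^j) − 3·5^j = -2^{j+1} − 2·5^j − 3·5^j = -2^{j+1} − 5·5^j = -2^{j+1} − 5^{j+1}.
So the formula holds for j+1, and by induction t_k = -2^k − 5^k for all k ≥ 0.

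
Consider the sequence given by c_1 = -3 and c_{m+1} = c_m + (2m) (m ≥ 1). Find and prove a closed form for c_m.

Claim: c_m = m^2 − m − 3.

Base case: c_1 = -3, and 1^2 − 1 − 3 = -3.
Assume c_j = j^2 − j − 3.
Then c_{j+1} = c_j + (2j) = (j^2 − j − 3) + (2j) = j^2 + j − 3,
and (j+1)^2 − (j+1) − 3 = j^2 + j − 3.
This completes the inductive step, so c_m = m^2 − m − 3 for all m ≥ 1.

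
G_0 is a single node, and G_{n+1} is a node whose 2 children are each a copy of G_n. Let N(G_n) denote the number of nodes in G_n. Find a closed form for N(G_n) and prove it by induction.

Claim: N(G_n) = 2^{n+1} − 1.

Base case: N(G_0) = 1, and 2^{0+1} − 1 = 1.
Assume N(G_k) = 2^{k+1} − 1.
Then N(G_{k+1}) = 1 + 2N(G_k) = 1 + 2(2^{k+1} − 1) = 2^{k+2} − 2 + 1 = 2^{k+2} − 1.
So the formula holds for k+1, and by induction N(G_n) = 2^{n+1} − 1 for all n ≥ 0.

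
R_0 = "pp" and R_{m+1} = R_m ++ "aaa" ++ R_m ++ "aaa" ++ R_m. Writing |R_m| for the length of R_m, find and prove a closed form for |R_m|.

Claim: |R_m| = 5·3^m − 3.

Base case: |R_0| = 2, and 5·3^0 − 3 = 2.
Assume |R_k| = 5·3^k − 3.
Then |R_{k+1}| = 3|R_k| + 6 = 3(5·3^k − 3) + 6 = 5·3^{k+1} − 9 + 6 = 5·3^{k+1} − 3.
This completes the inductive step, so |R_m| = 5·3^m − 3 for all m ≥ 0.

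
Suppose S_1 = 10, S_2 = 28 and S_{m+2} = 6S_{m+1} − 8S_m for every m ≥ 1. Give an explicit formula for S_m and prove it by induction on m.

Claim: S_m = 3·2^m + 4^m.

Base cases: S_1 = 10 and 3·2^1 + 4^1 = 10; S_2 = 28 and 3·2^2 + 4^2 = 28.
Assume S_j = 3·2^j + 4^j for all 1 ≤ j ≤ k, where k ≥ 2.
Then S_{k+1} = 6S_k − 8S_{k−1} = 6·(3·2^k + 4^k) − 8·(3·2^{k−1} + 4^{k−1}) = 3·(6·2 − 8)2^{k−1} + (6·4 − 8)4^{k−1} = 12·2^{k−1} + 16·4^{k−1} = 3·2^{k+1} + 4^{k+1}.
Hence S_m = 3·2^m + 4^m for every m ≥ 1, by strong induction.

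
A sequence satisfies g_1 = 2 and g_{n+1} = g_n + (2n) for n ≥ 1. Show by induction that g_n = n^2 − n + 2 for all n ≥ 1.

Base case: g_1 = 2, and 1^2 − 1 + 2 = 2.
Assume g_k = k^2 − k + 2.
Then g_{k+1} = g_k + (2k) = (k^2 − k + 2) + (2k) = k^2 + k + 2,
and (k+1)^2 − (k+1) + 2 = k^2 + k + 2.
Hence g_n = n^2 − n + 2 for every n ≥ 1, by induction.

g_n = n^2 − n + 2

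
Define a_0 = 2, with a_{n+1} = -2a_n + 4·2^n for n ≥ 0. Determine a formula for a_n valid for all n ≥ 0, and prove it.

Claim: a_n = (-2)^n + 2^n.

Base case: a_0 = 2, and (-2)^0 + 2^0 = 1 + 1 = 2.
Assume a_m = (-2)^m + 2^m for some m ≥ 0.
Then a_{m+1} = -2a_m + 4·2^m = -2·((-2)^m + 2^m) + 4·2^m = (-2)^{m+1} − 2·2^m + 4·2^m = (-2)^{m+1} + 2·2^m = (-2)^{m+1} + 2^{m+1}.
Hence a_n = (-2)^n + 2^n for every n ≥ 0, by induction.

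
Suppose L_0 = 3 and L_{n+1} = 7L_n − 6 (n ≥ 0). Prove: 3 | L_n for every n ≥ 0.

Base case: L_0 = 3 = 3·1, so 3 | L_0.
Assume 3 | L_k, so L_k = 3t for some integer t.
Then L_{k+1} = 7L_k − 6 = 7·(3t) − 6 = 3(7t − 2), so 3 | L_{k+1}.
By induction, 3 | L_n for all n ≥ 0.

3 | L_n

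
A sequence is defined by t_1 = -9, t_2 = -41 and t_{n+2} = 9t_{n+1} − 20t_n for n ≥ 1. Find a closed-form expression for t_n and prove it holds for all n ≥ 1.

Claim: t_n = -4^n − 5^n.

Base cases: t_1 = -9 and -4^1 − 5^1 = -9; t_2 = -41 and -4^2 − 5^2 = -41.
Assume t_j = -4^j − 5^j for all 1 ≤ j ≤ r, where r ≥ 2.
Then t_{r+1} = 9t_r − 20t_{r−1} = 9·(-4^r − 5^r) − 20·(-4^{r−1} − 5^{r−1}) = -(9·4 − 20)4^{r−1} − (9·5 − 20)5^{r−1} = -16·4^{r−1} − 25·5^{r−1} = -4^{r+1} − 5^{r+1}.
Hence t_n = -4^n − 5^n for every n ≥ 1, by strong induction.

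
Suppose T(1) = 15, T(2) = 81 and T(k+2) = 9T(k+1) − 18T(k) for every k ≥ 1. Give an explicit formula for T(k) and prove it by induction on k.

Claim: T(k) = 3^k + 2·6^k.

Base cases: T(1) = 15 and 3^1 + 2·6^1 = 15; T(2) = 81 and 3^2 + 2·6^2 = 81.
Assume T(j) = 3^j + 2·6^j for all 1 ≤ j ≤ r, where r ≥ 2.
Then T(r+1) = 9T(r) − 18T(r−1) = 9·(3^r + 2·6^r) − 18·(3^{r−1} + 2·6^{r−1}) = (9·3 − 18)3^{r−1} + 2·(9·6 − 18)6^{r−1} = 9·3^{r−1} + 72·6^{r−1} = 3^{r+1} + 2·6^{r+1}.
Hence T(k) = 3^k + 2·6^k for every k ≥ 1, by strong induction.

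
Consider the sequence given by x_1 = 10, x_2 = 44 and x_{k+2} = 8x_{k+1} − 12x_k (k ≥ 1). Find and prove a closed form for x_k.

Claim: x_k = 2·2^k + 6^k.

Base cases: x_1 = 10 and 2·2^1 + 6^1 = 10; x_2 = 44 and 2·2^2 + 6^2 = 44.
Assume x_j = 2·2^j + 6^j for all 1 ≤ j ≤ r, where r ≥ 2.
Then x_{r+1} = 8x_r − 12x_{r−1} = 8·(2·2^r + 6^r) − 12·(2·2^{r−1} + 6^{r−1}) = 2·(8·2 − 12)2^{r−1} + (8·6 − 12)6^{r−1} = 8·2^{r−1} + 36·6^{r−1} = 2·2^{r+1} + 6^{r+1}.
By strong induction, x_k = 2·2^k + 6^k for all k ≥ 1.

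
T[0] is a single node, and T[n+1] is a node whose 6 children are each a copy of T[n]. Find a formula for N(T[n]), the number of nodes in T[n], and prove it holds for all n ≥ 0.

Claim: N(T[n]) = (6^{n+1} − 1)/5.

Base case: N(T[0]) = 1, and (6^{0+1} − 1)/5 = 1.
Assume N(T[k]) = (6^{k+1} − 1)/5.
Then N(T[k+1]) = 1 + 6N(T[k]) = 1 + 6·(6^{k+1} − 1)/5 = 1 + (6^{k+2} − 6)/5 = (5 + 6^{k+2} − 6)/5 = (6^{k+2} − 1)/5.
Hence N(T[n]) = (6^{n+1} − 1)/5 for every n ≥ 0, by induction.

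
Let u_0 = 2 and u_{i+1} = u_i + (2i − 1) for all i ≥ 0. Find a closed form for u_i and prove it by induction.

Claim: u_i = i^2 − 2i + 2.

Base case: u_0 = 2, and 0^2 − 2·0 + 2 = 2.
Assume u_r = r^2 − 2r + 2.
Then u_{r+1} = u_r + (2r − 1) = (r^2 − 2r + 2) + (2r − 1) = r^2 + 1,
and (r+1)^2 − 2·(r+1) + 2 = r^2 + 1.
Hence u_i = i^2 − 2i + 2 for every i ≥ 0, by induction.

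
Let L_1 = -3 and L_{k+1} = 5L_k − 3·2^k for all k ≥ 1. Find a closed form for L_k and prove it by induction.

Claim: L_k = -5^k + 2^k.

Base case: L_1 = -3, and -5^1 + 2^1 = -5 + 2 = -3.
Assume L_j = -5^j + 2^j for some j ≥ 1.
Then L_{j+1} = 5L_j − 3·2^j = 5·(-5^j + 2^j) − 3·2^j = -5^{j+1} + 5·2^j − 3·2^j = -5^{j+1} + 2·2^j = -5^{j+1} + 2^{j+1}.
By induction, L_k = -5^k + 2^k for all k ≥ 1.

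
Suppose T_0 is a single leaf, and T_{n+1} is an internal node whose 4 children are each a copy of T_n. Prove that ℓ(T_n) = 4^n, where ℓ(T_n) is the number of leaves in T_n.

Base case: ℓ(T_0) = 1, and 4^0 = 1.
Assume ℓ(T_k) = 4^k.
Then ℓ(T_{k+1}) = 4·ℓ(T_k) = 4·4^k = 4^{k+1}.
By induction, ℓ(T_n) = 4^n for all n ≥ 0.

ℓ(T_n) = 4^n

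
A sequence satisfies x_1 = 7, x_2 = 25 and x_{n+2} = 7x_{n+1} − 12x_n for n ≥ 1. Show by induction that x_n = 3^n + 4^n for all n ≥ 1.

Base cases: x_1 = 7 and 3^1 + 4^1 = 7; x_2 = 25 and 3^2 + 4^2 = 25.
Assume x_j = 3^j + 4^j for all 1 ≤ j ≤ r, where r ≥ 2.
Then x_{r+1} = 7x_r − 12x_{r−1} = 7·(3^r + 4^r) − 12·(3^{r−1} + 4^{r−1}) = (7·3 − 12)3^{r−1} + (7·4 − 12)4^{r−1} = 9·3^{r−1} + 16·4^{r−1} = 3^{r+1} + 4^{r+1}.
By strong induction, x_n = 3^n + 4^n for all n ≥ 1.

x_n = 3^n + 4^n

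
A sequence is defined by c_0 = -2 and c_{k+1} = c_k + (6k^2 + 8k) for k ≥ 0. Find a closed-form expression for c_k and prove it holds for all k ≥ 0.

Claim: c_k = 2k^3 + k^2 − 3k − 2.

Base case: c_0 = -2, and 2·0^3 + 0^2 − 3·0 − 2 = -2.
Assume c_j = 2j^3 + j^2 − 3j − 2.
Then c_{j+1} = c_j + (6j^2 + 8j) = (2j^3 + j^2 − 3j − 2) + (6j^2 + 8j) = 2j^3 + 7j^2 + 5j − 2,
and 2·(j+1)^3 + (j+1)^2 − 3·(j+1) − 2 = 2j^3 + 7j^2 + 5j − 2.
Hence c_k = 2k^3 + k^2 − 3k − 2 for every k ≥ 0, by induction.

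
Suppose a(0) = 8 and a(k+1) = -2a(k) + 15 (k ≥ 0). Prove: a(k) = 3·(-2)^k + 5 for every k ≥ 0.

Base case: a(0) = 8, and 3·(-2)^0 + 5 = 3 + 5 = 8.
Assume a(m) = 3·(-2)^m + 5 for some m ≥ 0.
Then a(m+1) = -2a(m) + 15 = -2·(3·(-2)^m + 5) + 15 = -6·(-2)^m − 10 + 15 = 3·(-2)^{m+1} + 5.
So the formula holds for m+1, and by induction a(k) = 3·(-2)^k + 5 for all k ≥ 0.

a(k) = 3·(-2)^k + 5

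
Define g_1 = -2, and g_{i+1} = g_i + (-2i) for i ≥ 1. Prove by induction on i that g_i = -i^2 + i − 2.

Base case: g_1 = -2, and -1^2 + 1 − 2 = -2.
Assume g_r = -r^2 + r − 2.
Then g_{r+1} = g_r + (-2r) = (-r^2 + r − 2) + (-2r) = -r^2 − r − 2,
and -(r+1)^2 + (r+1) − 2 = -r^2 − r − 2.
This completes the inductive step, so g_i = -i^2 + i − 2 for all i ≥ 1.

g_i = -i^2 + i − 2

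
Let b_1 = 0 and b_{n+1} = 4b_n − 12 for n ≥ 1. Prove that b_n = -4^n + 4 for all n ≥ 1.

Base case: b_1 = 0, and -4^1 + 4 = -4 + 4 = 0.
Assume b_k = -4^k + 4 for some k ≥ 1.
Then b_{k+1} = 4b_k − 12 = 4·(-4^k + 4) − 12 = -4^{k+1} + 16 − 12 = -4^{k+1} + 4.
This completes the inductive step, so b_n = -4^n + 4 for all n ≥ 1.

b_n = -4^n + 4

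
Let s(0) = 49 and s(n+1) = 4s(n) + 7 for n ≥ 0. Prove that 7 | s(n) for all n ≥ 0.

Base case: s(0) = 49 = 7·7, so 7 | s(0).
Assume 7 | s(k), so s(k) = 7t for some integer t.
Then s(k+1) = 4s(k) + 7 = 4·(7t) + 7 = 7(4t + 1), so 7 | s(k+1).
This completes the inductive step, so 7 | s(n) for all n ≥ 0.

7 | s(n)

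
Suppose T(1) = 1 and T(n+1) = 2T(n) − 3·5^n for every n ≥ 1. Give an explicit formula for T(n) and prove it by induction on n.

Claim: T(n) = 3·2^n − 5^n.

Base case: T(1) = 1, and 3·2^1 − 5^1 = 6 − 5 = 1.
Assume T(j) = 3·2^j − 5^j for some j ≥ 1.
Then T(j+1) = 2T(j) − 3·5^j = 2·(3·2^j − 5^j) − 3·5^j = 3·2^{j+1} − 2·5^j − 3·5^j = 3·2^{j+1} − 5·5^j = 3·2^{j+1} − 5^{j+1}.
Hence T(n) = 3·2^n − 5^n for every n ≥ 1, by induction.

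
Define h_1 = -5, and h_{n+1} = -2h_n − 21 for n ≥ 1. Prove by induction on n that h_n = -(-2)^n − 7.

Base case: h_1 = -5, and -(-2)^1 − 7 = 2 − 7 = -5.
Assume h_j = -(-2)^j − 7 for some j ≥ 1.
Then h_{j+1} = -2h_j − 21 = -2·(-(-2)^j − 7) − 21 = 2·(-2)^j + 14 − 21 = -(-2)^{j+1} − 7.
This completes the inductive step, so h_n = -(-2)^n − 7 for all n ≥ 1.

h_n = -(-2)^n − 7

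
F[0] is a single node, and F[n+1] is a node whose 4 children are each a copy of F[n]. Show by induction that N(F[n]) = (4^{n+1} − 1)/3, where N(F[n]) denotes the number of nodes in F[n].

Base case: N(F[0]) = 1, and (4^{0+1} − 1)/3 = 1.
Assume N(F[m]) = (4^{m+1} − 1)/3.
Then N(F[m+1]) = 1 + 4N(F[m]) = 1 + 4·(4^{m+1} − 1)/3 = 1 + (4^{m+2} − 4)/3 = (3 + 4^{m+2} − 4)/3 = (4^{m+2} − 1)/3.
By induction, N(F[n]) = (4^{n+1} − 1)/3 for all n ≥ 0.

N(F[n]) = (4^{n+1} − 1)/3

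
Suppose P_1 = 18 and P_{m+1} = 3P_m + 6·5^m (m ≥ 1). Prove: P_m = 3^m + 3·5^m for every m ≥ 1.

Base case: P_1 = 18, and 3^1 + 3·5^1 = 3 + 15 = 18.
Assume P_k = 3^k + 3·5^k for some k ≥ 1.
Then P_{k+1} = 3P_k + 6·5^k = 3·(3^k + 3·5^k) + 6·5^k = 3^{k+1} + 9·5^k + 6·5^k = 3^{k+1} + 15·5^k = 3^{k+1} + 3·5^{k+1}.
So the formula holds for k+1, and by induction P_m = 3^m + 3·5^m for all m ≥ 1.

P_m = 3^m + 3·5^m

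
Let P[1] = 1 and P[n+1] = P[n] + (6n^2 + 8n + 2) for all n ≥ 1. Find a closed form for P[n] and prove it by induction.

Claim: P[n] = 2n^3 + n^2 − n − 1.

Base case: P[1] = 1, and 2·1^3 + 1^2 − 1 − 1 = 1.
Assume P[r] = 2r^3 + r^2 − r − 1.
Then P[r+1] = P[r] + (6r^2 + 8r + 2) = (2r^3 + r^2 − r − 1) + (6r^2 + 8r + 2) = 2r^3 + 7r^2 + 7r + 1,
and 2·(r+1)^3 + (r+1)^2 − (r+1) − 1 = 2r^3 + 7r^2 + 7r + 1.
This completes the inductive step, so P[n] = 2n^3 + n^2 − n − 1 for all n ≥ 1.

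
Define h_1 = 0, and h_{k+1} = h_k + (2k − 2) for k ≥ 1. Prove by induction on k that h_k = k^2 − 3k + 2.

Base case: h_1 = 0, and 1^2 − 3·1 + 2 = 0.
Assume h_j = j^2 − 3j + 2.
Then h_{j+1} = h_j + (2j − 2) = (j^2 − 3j + 2) + (2j − 2) = j^2 − j,
and (j+1)^2 − 3·(j+1) + 2 = j^2 − j.
This completes the inductive step, so h_k = k^2 − 3k + 2 for all k ≥ 1.

h_k = k^2 − 3k + 2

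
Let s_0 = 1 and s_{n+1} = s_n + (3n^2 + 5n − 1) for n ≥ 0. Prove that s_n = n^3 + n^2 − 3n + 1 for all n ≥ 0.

Base case: s_0 = 1, and 0^3 + 0^2 − 3·0 + 1 = 1.
Assume s_j = j^3 + j^2 − 3j + 1.
Then s_{j+1} = s_j + (3j^2 + 5j − 1) = (j^3 + j^2 − 3j + 1) + (3j^2 + 5j − 1) = j^3 + 4j^2 + 2j,
and (j+1)^3 + (j+1)^2 − 3·(j+1) + 1 = j^3 + 4j^2 + 2j.
Hence s_n = n^3 + n^2 − 3n + 1 for every n ≥ 0, by induction.

s_n = n^3 + n^2 − 3n + 1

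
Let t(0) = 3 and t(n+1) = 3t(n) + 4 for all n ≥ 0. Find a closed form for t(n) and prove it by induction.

Claim: t(n) = 5·3^n − 2.

Base case: t(0) = 3, and 5·3^0 − 2 = 5 − 2 = 3.
Assume t(k) = 5·3^k − 2 for some k ≥ 0.
Then t(k+1) = 3t(k) + 4 = 3·(5·3^k − 2) + 4 = 15·3^k − 6 + 4 = 5·3^{k+1} − 2.
By induction, t(n) = 5·3^n − 2 for all n ≥ 0.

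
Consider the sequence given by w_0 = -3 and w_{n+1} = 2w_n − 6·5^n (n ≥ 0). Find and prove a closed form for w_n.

Claim: w_n = -2^n − 2·5^n.

Base case: w_0 = -3, and -2^0 − 2·5^0 = -1 − 2 = -3.
Assume w_m = -2^m − 2·5^m for some m ≥ 0.
Then w_{m+1} = 2w_m − 6·5^m = 2·(-2^m − 2·5^m) − 6·5^m = -2^{m+1} − 4·5^m − 6·5^m = -2^{m+1} − 10·5^m = -2^{m+1} − 2·5^{m+1}.
By induction, w_n = -2^n − 2·5^n for all n ≥ 0.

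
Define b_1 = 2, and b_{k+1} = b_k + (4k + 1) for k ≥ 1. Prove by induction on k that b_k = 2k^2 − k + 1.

Base case: b_1 = 2, and 2·1^2 − 1 + 1 = 2.
Assume b_m = 2m^2 − m + 1.
Then b_{m+1} = b_m + (4m + 1) = (2m^2 − m + 1) + (4m + 1) = 2m^2 + 3m + 2,
and 2·(m+1)^2 − (m+1) + 1 = 2m^2 + 3m + 2.
This completes the inductive step, so b_k = 2k^2 − k + 1 for all k ≥ 1.

b_k = 2k^2 − k + 1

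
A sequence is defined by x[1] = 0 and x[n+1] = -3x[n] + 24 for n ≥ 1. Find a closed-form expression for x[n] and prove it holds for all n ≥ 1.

Claim: x[n] = 2·(-3)^n + 6.

Base case: x[1] = 0, and 2·(-3)^1 + 6 = -6 + 6 = 0.
Assume x[m] = 2·(-3)^m + 6 for some m ≥ 1.
Then x[m+1] = -3x[m] + 24 = -3·(2·(-3)^m + 6) + 24 = -6·(-3)^m − 18 + 24 = 2·(-3)^{m+1} + 6.
So the formula holds for m+1, and by induction x[n] = 2·(-3)^n + 6 for all n ≥ 1.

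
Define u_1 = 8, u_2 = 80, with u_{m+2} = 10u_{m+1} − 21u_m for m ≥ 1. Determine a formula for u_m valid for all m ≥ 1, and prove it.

Claim: u_m = 2·7^m − 2·3^m.

Base cases: u_1 = 8 and 2·7^1 − 2·3^1 = 8; u_2 = 80 and 2·7^2 − 2·3^2 = 80.
Assume u_i = 2·7^i − 2·3^i for all 1 ≤ i ≤ j, where j ≥ 2.
Then u_{j+1} = 10u_j − 21u_{j−1} = 10·(2·7^j − 2·3^j) − 21·(2·7^{j−1} − 2·3^{j−1}) = 2·(10·7 − 21)7^{j−1} − 2·(10·3 − 21)3^{j−1} = 98·7^{j−1} − 18·3^{j−1} = 2·7^{j+1} − 2·3^{j+1}.
So the formula holds for j+1, and by strong induction u_m = 2·7^m − 2·3^m for all m ≥ 1.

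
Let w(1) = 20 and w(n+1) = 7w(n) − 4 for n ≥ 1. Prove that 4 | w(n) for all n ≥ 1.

Base case: w(1) = 20 = 4·5, so 4 | w(1).
Assume 4 | w(m), so w(m) = 4t for some integer t.
Then w(m+1) = 7w(m) − 4 = 7·(4t) − 4 = 4(7t − 1), so 4 | w(m+1).
By induction, 4 | w(n) for all n ≥ 1.

4 | w(n)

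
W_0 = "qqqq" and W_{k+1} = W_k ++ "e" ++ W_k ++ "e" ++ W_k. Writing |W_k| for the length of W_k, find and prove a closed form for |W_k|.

Claim: |W_k| = 5·3^k − 1.

Base case: |W_0| = 4, and 5·3^0 − 1 = 4.
Assume |W_m| = 5·3^m − 1.
Then |W_{m+1}| = 3|W_m| + 2 = 3(5·3^m − 1) + 2 = 5·3^{m+1} − 3 + 2 = 5·3^{m+1} − 1.
By induction, |W_k| = 5·3^k − 1 for all k ≥ 0.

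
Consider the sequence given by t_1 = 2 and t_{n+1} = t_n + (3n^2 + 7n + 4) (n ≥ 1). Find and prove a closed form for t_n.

Claim: t_n = n^3 + 2n^2 + n − 2.

Base case: t_1 = 2, and 1^3 + 2·1^2 + 1 − 2 = 2.
Assume t_j = j^3 + 2j^2 + j − 2.
Then t_{j+1} = t_j + (3j^2 + 7j + 4) = (j^3 + 2j^2 + j − 2) + (3j^2 + 7j + 4) = j^3 + 5j^2 + 8j + 2,
and (j+1)^3 + 2·(j+1)^2 + (j+1) − 2 = j^3 + 5j^2 + 8j + 2.
Hence t_n = n^3 + 2n^2 + n − 2 for every n ≥ 1, by induction.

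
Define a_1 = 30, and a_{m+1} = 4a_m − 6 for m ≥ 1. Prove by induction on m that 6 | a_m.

Base case: a_1 = 30 = 6·5, so 6 | a_1.
Assume 6 | a_j, so a_j = 6t for some integer t.
Then a_{j+1} = 4a_j − 6 = 4·(6t) − 6 = 6(4t − 1), so 6 | a_{j+1}.
So the property holds for j+1, and by induction 6 | a_m for all m ≥ 1.

6 | a_m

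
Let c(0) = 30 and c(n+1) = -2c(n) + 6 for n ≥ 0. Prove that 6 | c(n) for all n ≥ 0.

Base case: c(0) = 30 = 6·5, so 6 | c(0).
Assume 6 | c(j), so c(j) = 6t for some integer t.
Then c(j+1) = -2c(j) + 6 = -2·(6t) + 6 = 6(-2t + 1), so 6 | c(j+1).
By induction, 6 | c(n) for all n ≥ 0.

6 | c(n)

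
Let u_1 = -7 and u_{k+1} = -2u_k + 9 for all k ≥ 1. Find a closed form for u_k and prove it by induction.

Claim: u_k = 5·(-2)^k + 3.

Base case: u_1 = -7, and 5·(-2)^1 + 3 = -10 + 3 = -7.
Assume u_j = 5·(-2)^j + 3 for some j ≥ 1.
Then u_{j+1} = -2u_j + 9 = -2·(5·(-2)^j + 3) + 9 = -10·(-2)^j − 6 + 9 = 5·(-2)^{j+1} + 3.
So the formula holds for j+1, and by induction u_k = 5·(-2)^k + 3 for all k ≥ 1.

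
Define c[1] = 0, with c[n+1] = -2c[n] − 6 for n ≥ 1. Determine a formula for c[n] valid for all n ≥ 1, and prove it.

Claim: c[n] = -(-2)^n − 2.

Base case: c[1] = 0, and -(-2)^1 − 2 = 2 − 2 = 0.
Assume c[r] = -(-2)^r − 2 for some r ≥ 1.
Then c[r+1] = -2c[r] − 6 = -2·(-(-2)^r − 2) − 6 = 2·(-2)^r + 4 − 6 = -(-2)^{r+1} − 2.
By induction, c[n] = -(-2)^n − 2 for all n ≥ 1.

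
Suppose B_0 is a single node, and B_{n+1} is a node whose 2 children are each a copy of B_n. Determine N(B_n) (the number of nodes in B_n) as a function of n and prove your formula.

Claim: N(B_n) = 2^{n+1} − 1.

Base case: N(B_0) = 1, and 2^{0+1} − 1 = 1.
Assume N(B_m) = 2^{m+1} − 1.
Then N(B_{m+1}) = 1 + 2N(B_m) = 1 + 2(2^{m+1} − 1) = 2^{m+2} − 2 + 1 = 2^{m+2} − 1.
This completes the inductive step, so N(B_n) = 2^{n+1} − 1 for all n ≥ 0.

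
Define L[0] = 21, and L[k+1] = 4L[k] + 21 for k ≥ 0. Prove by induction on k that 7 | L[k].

Base case: L[0] = 21 = 7·3, so 7 | L[0].
Assume 7 | L[r], so L[r] = 7t for some integer t.
Then L[r+1] = 4L[r] + 21 = 4·(7t) + 21 = 7(4t + 3), so 7 | L[r+1].
By induction, 7 | L[k] for all k ≥ 0.

7 | L[k]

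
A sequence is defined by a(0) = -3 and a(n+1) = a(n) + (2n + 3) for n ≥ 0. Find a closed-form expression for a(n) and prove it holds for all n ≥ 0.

Claim: a(n) = n^2 + 2n − 3.

Base case: a(0) = -3, and 0^2 + 2·0 − 3 = -3.
Assume a(j) = j^2 + 2j − 3.
Then a(j+1) = a(j) + (2j + 3) = (j^2 + 2j − 3) + (2j + 3) = j^2 + 4j,
and (j+1)^2 + 2·(j+1) − 3 = j^2 + 4j.
By induction, a(n) = n^2 + 2n − 3 for all n ≥ 0.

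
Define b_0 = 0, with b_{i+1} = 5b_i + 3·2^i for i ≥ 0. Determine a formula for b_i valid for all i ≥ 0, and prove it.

Claim: b_i = 5^i − 2^i.

Base case: b_0 = 0, and 5^0 − 2^0 = 1 − 1 = 0.
Assume b_k = 5^k − 2^k for some k ≥ 0.
Then b_{k+1} = 5b_k + 3·2^k = 5·(5^k − 2^k) + 3·2^k = 5^{k+1} − 5·2^k + 3·2^k = 5^{k+1} − 2·2^k = 5^{k+1} − 2^{k+1}.
Hence b_i = 5^i − 2^i for every i ≥ 0, by induction.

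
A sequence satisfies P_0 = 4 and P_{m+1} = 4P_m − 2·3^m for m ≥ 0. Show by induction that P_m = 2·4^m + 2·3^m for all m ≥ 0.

Base case: P_0 = 4, and 2·4^0 + 2·3^0 = 2 + 2 = 4.
Assume P_r = 2·4^r + 2·3^r for some r ≥ 0.
Then P_{r+1} = 4P_r − 2·3^r = 4·(2·4^r + 2·3^r) − 2·3^r = 2·4^{r+1} + 8·3^r − 2·3^r = 2·4^{r+1} + 6·3^r = 2·4^{r+1} + 2·3^{r+1}.
Hence P_m = 2·4^m + 2·3^m for every m ≥ 0, by induction.

P_m = 2·4^m + 2·3^m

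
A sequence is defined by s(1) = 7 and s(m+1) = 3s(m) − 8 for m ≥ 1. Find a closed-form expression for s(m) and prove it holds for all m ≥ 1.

Claim: s(m) = 3^m + 4.

Base case: s(1) = 7, and 3^1 + 4 = 3 + 4 = 7.
Assume s(j) = 3^j + 4 for some j ≥ 1.
Then s(j+1) = 3s(j) − 8 = 3·(3^j + 4) − 8 = 3^{j+1} + 12 − 8 = 3^{j+1} + 4.
By induction, s(m) = 3^m + 4 for all m ≥ 1.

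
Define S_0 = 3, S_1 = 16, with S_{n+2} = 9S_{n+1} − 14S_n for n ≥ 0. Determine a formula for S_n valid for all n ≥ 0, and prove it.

Claim: S_n = 2^n + 2·7^n.

Base cases: S_0 = 3 and 2^0 + 2·7^0 = 3; S_1 = 16 and 2^1 + 2·7^1 = 16.
Assume S_i = 2^i + 2·7^i for all 0 ≤ i ≤ j, where j ≥ 1.
Then S_{j+1} = 9S_j − 14S_{j−1} = 9·(2^j + 2·7^j) − 14·(2^{j−1} + 2·7^{j−1}) = (9·2 − 14)2^{j−1} + 2·(9·7 − 14)7^{j−1} = 4·2^{j−1} + 98·7^{j−1} = 2^{j+1} + 2·7^{j+1}.
So the formula holds for j+1, and by strong induction S_n = 2^n + 2·7^n for all n ≥ 0.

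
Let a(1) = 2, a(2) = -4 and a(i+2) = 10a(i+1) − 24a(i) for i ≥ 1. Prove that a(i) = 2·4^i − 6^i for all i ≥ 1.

Base cases: a(1) = 2 and 2·4^1 − 6^1 = 2; a(2) = -4 and 2·4^2 − 6^2 = -4.
Assume a(t) = 2·4^t − 6^t for all 1 ≤ t ≤ j, where j ≥ 2.
Then a(j+1) = 10a(j) − 24a(j−1) = 10·(2·4^j − 6^j) − 24·(2·4^{j−1} − 6^{j−1}) = 2·(10·4 − 24)4^{j−1} − (10·6 − 24)6^{j−1} = 32·4^{j−1} − 36·6^{j−1} = 2·4^{j+1} − 6^{j+1}.
So the formula holds for j+1, and by strong induction a(i) = 2·4^i − 6^i for all i ≥ 1.

a(i) = 2·4^i − 6^i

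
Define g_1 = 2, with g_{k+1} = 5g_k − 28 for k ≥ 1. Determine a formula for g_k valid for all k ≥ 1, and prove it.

Claim: g_k = -5^k + 7.

Base case: g_1 = 2, and -5^1 + 7 = -5 + 7 = 2.
Assume g_r = -5^r + 7 for some r ≥ 1.
Then g_{r+1} = 5g_r − 28 = 5·(-5^r + 7) − 28 = -5^{r+1} + 35 − 28 = -5^{r+1} + 7.
This completes the inductive step, so g_k = -5^k + 7 for all k ≥ 1.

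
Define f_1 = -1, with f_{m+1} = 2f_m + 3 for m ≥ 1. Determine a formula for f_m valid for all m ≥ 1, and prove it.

Claim: f_m = 2^m − 3.

Base case: f_1 = -1, and 2^1 − 3 = 2 − 3 = -1.
Assume f_k = 2^k − 3 for some k ≥ 1.
Then f_{k+1} = 2f_k + 3 = 2·(2^k − 3) + 3 = 2^{k+1} − 6 + 3 = 2^{k+1} − 3.
This completes the inductive step, so f_m = 2^m − 3 for all m ≥ 1.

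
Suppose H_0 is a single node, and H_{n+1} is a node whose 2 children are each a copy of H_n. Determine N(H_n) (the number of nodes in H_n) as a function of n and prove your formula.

Claim: N(H_n) = 2^{n+1} − 1.

Base case: N(H_0) = 1, and 2^{0+1} − 1 = 1.
Assume N(H_j) = 2^{j+1} − 1.
Then N(H_{j+1}) = 1 + 2N(H_j) = 1 + 2(2^{j+1} − 1) = 2^{j+2} − 2 + 1 = 2^{j+2} − 1.
By induction, N(H_n) = 2^{n+1} − 1 for all n ≥ 0.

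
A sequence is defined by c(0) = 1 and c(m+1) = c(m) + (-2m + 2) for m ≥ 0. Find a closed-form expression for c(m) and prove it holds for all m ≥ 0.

Claim: c(m) = -m^2 + 3m + 1.

Base case: c(0) = 1, and -0^2 + 3·0 + 1 = 1.
Assume c(k) = -k^2 + 3k + 1.
Then c(k+1) = c(k) + (-2k + 2) = (-k^2 + 3k + 1) + (-2k + 2) = -k^2 + k + 3,
and -(k+1)^2 + 3·(k+1) + 1 = -k^2 + k + 3.
By induction, c(m) = -m^2 + 3m + 1 for all m ≥ 0.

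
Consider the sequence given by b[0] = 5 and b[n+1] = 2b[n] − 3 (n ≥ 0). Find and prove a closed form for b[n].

Claim: b[n] = 2^{n+1} + 3.

Base case: b[0] = 5, and 2^{0+1} + 3 = 2 + 3 = 5.
Assume b[r] = 2^{r+1} + 3 for some r ≥ 0.
Then b[r+1] = 2b[r] − 3 = 2·(2^{r+1} + 3) − 3 = 2^{r+2} + 6 − 3 = 2^{r+2} + 3.
By induction, b[n] = 2^{n+1} + 3 for all n ≥ 0.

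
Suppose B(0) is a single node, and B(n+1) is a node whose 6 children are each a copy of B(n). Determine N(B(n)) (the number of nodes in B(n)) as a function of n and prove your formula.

Claim: N(B(n)) = (6^{n+1} − 1)/5.

Base case: N(B(0)) = 1, and (6^{0+1} − 1)/5 = 1.
Assume N(B(r)) = (6^{r+1} − 1)/5.
Then N(B(r+1)) = 1 + 6N(B(r)) = 1 + 6·(6^{r+1} − 1)/5 = 1 + (6^{r+2} − 6)/5 = (5 + 6^{r+2} − 6)/5 = (6^{r+2} − 1)/5.
Hence N(B(n)) = (6^{n+1} − 1)/5 for every n ≥ 0, by induction.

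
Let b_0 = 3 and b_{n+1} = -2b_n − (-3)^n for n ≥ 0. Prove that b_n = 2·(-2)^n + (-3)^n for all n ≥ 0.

Base case: b_0 = 3, and 2·(-2)^0 + (-3)^0 = 2 + 1 = 3.
Assume b_m = 2·(-2)^m + (-3)^m for some m ≥ 0.
Then b_{m+1} = -2b_m − (-3)^m = -2·(2·(-2)^m + (-3)^m) − (-3)^m = 2·(-2)^{m+1} − 2·(-3)^m − (-3)^m = 2·(-2)^{m+1} − 3·(-3)^m = 2·(-2)^{m+1} + (-3)^{m+1}.
This completes the inductive step, so b_n = 2·(-2)^n + (-3)^n for all n ≥ 0.

b_n = 2·(-2)^n + (-3)^n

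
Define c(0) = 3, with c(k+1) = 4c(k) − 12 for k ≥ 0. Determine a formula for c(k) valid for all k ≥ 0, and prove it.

Claim: c(k) = -4^k + 4.

Base case: c(0) = 3, and -4^0 + 4 = -1 + 4 = 3.
Assume c(m) = -4^m + 4 for some m ≥ 0.
Then c(m+1) = 4c(m) − 12 = 4·(-4^m + 4) − 12 = -4^{m+1} + 16 − 12 = -4^{m+1} + 4.
This completes the inductive step, so c(k) = -4^k + 4 for all k ≥ 0.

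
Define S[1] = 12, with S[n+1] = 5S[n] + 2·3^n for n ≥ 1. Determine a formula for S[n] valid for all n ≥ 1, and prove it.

Claim: S[n] = 3·5^n − 3^n.

Base case: S[1] = 12, and 3·5^1 − 3^1 = 15 − 3 = 12.
Assume S[j] = 3·5^j − 3^j for some j ≥ 1.
Then S[j+1] = 5S[j] + 2·3^j = 5·(3·5^j − 3^j) + 2·3^j = 3·5^{j+1} − 5·3^j + 2·3^j = 3·5^{j+1} − 3·3^j = 3·5^{j+1} − 3^{j+1}.
This completes the inductive step, so S[n] = 3·5^n − 3^n for all n ≥ 1.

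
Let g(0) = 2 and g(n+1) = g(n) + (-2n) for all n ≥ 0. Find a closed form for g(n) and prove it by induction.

Claim: g(n) = -n^2 + n + 2.

Base case: g(0) = 2, and -0^2 + 0 + 2 = 2.
Assume g(k) = -k^2 + k + 2.
Then g(k+1) = g(k) + (-2k) = (-k^2 + k + 2) + (-2k) = -k^2 − k + 2,
and -(k+1)^2 + (k+1) + 2 = -k^2 − k + 2.
By induction, g(n) = -n^2 + n + 2 for all n ≥ 0.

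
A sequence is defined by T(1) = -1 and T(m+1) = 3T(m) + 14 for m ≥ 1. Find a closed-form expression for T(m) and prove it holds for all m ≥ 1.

Claim: T(m) = 2·3^m − 7.

Base case: T(1) = -1, and 2·3^1 − 7 = 6 − 7 = -1.
Assume T(k) = 2·3^k − 7 for some k ≥ 1.
Then T(k+1) = 3T(k) + 14 = 3·(2·3^k − 7) + 14 = 6·3^k − 21 + 14 = 2·3^{k+1} − 7.
By induction, T(m) = 2·3^m − 7 for all m ≥ 1.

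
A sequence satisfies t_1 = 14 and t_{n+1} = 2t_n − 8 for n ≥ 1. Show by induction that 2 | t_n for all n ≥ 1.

Base case: t_1 = 14 = 2·7, so 2 | t_1.
Assume 2 | t_r, so t_r = 2s for some integer s.
Then t_{r+1} = 2t_r − 8 = 2·(2s) − 8 = 2(2s − 4), so 2 | t_{r+1}.
Hence 2 | t_n for every n ≥ 1, by induction.

2 | t_n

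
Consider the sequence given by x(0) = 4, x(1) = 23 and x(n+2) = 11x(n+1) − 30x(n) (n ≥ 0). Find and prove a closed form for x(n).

Claim: x(n) = 3·6^n + 5^n.

Base cases: x(0) = 4 and 3·6^0 + 5^0 = 4; x(1) = 23 and 3·6^1 + 5^1 = 23.
Assume x(j) = 3·6^j + 5^j for all 0 ≤ j ≤ k, where k ≥ 1.
Then x(k+1) = 11x(k) − 30x(k−1) = 11·(3·6^k + 5^k) − 30·(3·6^{k−1} + 5^{k−1}) = 3·(11·6 − 30)6^{k−1} + (11·5 − 30)5^{k−1} = 108·6^{k−1} + 25·5^{k−1} = 3·6^{k+1} + 5^{k+1}.
This completes the inductive step, so x(n) = 3·6^n + 5^n for all n ≥ 0.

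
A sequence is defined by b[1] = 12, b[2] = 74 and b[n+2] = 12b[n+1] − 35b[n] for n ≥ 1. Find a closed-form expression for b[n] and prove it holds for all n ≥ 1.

Claim: b[n] = 7^n + 5^n.

Base cases: b[1] = 12 and 7^1 + 5^1 = 12; b[2] = 74 and 7^2 + 5^2 = 74.
Assume b[j] = 7^j + 5^j for all 1 ≤ j ≤ k, where k ≥ 2.
Then b[k+1] = 12b[k] − 35b[k−1] = 12·(7^k + 5^k) − 35·(7^{k−1} + 5^{k−1}) = (12·7 − 35)7^{k−1} + (12·5 − 35)5^{k−1} = 49·7^{k−1} + 25·5^{k−1} = 7^{k+1} + 5^{k+1}.
This completes the inductive step, so b[n] = 7^n + 5^n for all n ≥ 1.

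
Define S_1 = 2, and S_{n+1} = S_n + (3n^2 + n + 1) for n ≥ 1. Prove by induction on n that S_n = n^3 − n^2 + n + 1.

Base case: S_1 = 2, and 1^3 − 1^2 + 1 + 1 = 2.
Assume S_m = m^3 − m^2 + m + 1.
Then S_{m+1} = S_m + (3m^2 + m + 1) = (m^3 − m^2 + m + 1) + (3m^2 + m + 1) = m^3 + 2m^2 + 2m + 2,
and (m+1)^3 − (m+1)^2 + (m+1) + 1 = m^3 + 2m^2 + 2m + 2.
This completes the inductive step, so S_n = n^3 − n^2 + n + 1 for all n ≥ 1.

S_n = n^3 − n^2 + n + 1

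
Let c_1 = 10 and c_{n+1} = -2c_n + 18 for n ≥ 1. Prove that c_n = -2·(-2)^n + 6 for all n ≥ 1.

Base case: c_1 = 10, and -2·(-2)^1 + 6 = 4 + 6 = 10.
Assume c_m = -2·(-2)^m + 6 for some m ≥ 1.
Then c_{m+1} = -2c_m + 18 = -2·(-2·(-2)^m + 6) + 18 = 4·(-2)^m − 12 + 18 = -2·(-2)^{m+1} + 6.
So the formula holds for m+1, and by induction c_n = -2·(-2)^n + 6 for all n ≥ 1.

c_n = -2·(-2)^n + 6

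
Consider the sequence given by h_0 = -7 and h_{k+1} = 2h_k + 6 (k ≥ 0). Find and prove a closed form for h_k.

Claim: h_k = -2^k − 6.

Base case: h_0 = -7, and -2^0 − 6 = -1 − 6 = -7.
Assume h_m = -2^m − 6 for some m ≥ 0.
Then h_{m+1} = 2h_m + 6 = 2·(-2^m − 6) + 6 = -2^{m+1} − 12 + 6 = -2^{m+1} − 6.
So the formula holds for m+1, and by induction h_k = -2^k − 6 for all k ≥ 0.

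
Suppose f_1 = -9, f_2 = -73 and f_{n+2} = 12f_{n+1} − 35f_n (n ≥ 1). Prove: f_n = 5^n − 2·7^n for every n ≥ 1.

Base cases: f_1 = -9 and 5^1 − 2·7^1 = -9; f_2 = -73 and 5^2 − 2·7^2 = -73.
Assume f_j = 5^j − 2·7^j for all 1 ≤ j ≤ r, where r ≥ 2.
Then f_{r+1} = 12f_r − 35f_{r−1} = 12·(5^r − 2·7^r) − 35·(5^{r−1} − 2·7^{r−1}) = (12·5 − 35)5^{r−1} − 2·(12·7 − 35)7^{r−1} = 25·5^{r−1} − 98·7^{r−1} = 5^{r+1} − 2·7^{r+1}.
Hence f_n = 5^n − 2·7^n for every n ≥ 1, by strong induction.

f_n = 5^n − 2·7^n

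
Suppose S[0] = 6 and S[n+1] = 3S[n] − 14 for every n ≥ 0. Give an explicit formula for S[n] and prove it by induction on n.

Claim: S[n] = -3^n + 7.

Base case: S[0] = 6, and -3^0 + 7 = -1 + 7 = 6.
Assume S[m] = -3^m + 7 for some m ≥ 0.
Then S[m+1] = 3S[m] − 14 = 3·(-3^m + 7) − 14 = -3^{m+1} + 21 − 14 = -3^{m+1} + 7.
By induction, S[n] = -3^n + 7 for all n ≥ 0.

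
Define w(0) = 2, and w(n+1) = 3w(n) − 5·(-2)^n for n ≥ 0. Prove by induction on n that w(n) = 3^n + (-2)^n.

Base case: w(0) = 2, and 3^0 + (-2)^0 = 1 + 1 = 2.
Assume w(r) = 3^r + (-2)^r for some r ≥ 0.
Then w(r+1) = 3w(r) − 5·(-2)^r = 3·(3^r + (-2)^r) − 5·(-2)^r = 3^{r+1} + 3·(-2)^r − 5·(-2)^r = 3^{r+1} − 2·(-2)^r = 3^{r+1} + (-2)^{r+1}.
This completes the inductive step, so w(n) = 3^n + (-2)^n for all n ≥ 0.

w(n) = 3^n + (-2)^n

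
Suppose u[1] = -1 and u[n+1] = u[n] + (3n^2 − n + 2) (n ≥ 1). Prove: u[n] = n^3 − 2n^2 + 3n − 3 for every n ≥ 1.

Base case: u[1] = -1, and 1^3 − 2·1^2 + 3·1 − 3 = -1.
Assume u[j] = j^3 − 2j^2 + 3j − 3.
Then u[j+1] = u[j] + (3j^2 − j + 2) = (j^3 − 2j^2 + 3j − 3) + (3j^2 − j + 2) = j^3 + j^2 + 2j − 1,
and (j+1)^3 − 2·(j+1)^2 + 3·(j+1) − 3 = j^3 + j^2 + 2j − 1.
This completes the inductive step, so u[n] = n^3 − 2n^2 + 3n − 3 for all n ≥ 1.

u[n] = n^3 − 2n^2 + 3n − 3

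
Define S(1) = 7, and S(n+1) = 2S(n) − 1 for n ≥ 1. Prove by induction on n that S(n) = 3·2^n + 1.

Base case: S(1) = 7, and 3·2^1 + 1 = 6 + 1 = 7.
Assume S(j) = 3·2^j + 1 for some j ≥ 1.
Then S(j+1) = 2S(j) − 1 = 2·(3·2^j + 1) − 1 = 6·2^j + 2 − 1 = 3·2^{j+1} + 1.
By induction, S(n) = 3·2^n + 1 for all n ≥ 1.

S(n) = 3·2^n + 1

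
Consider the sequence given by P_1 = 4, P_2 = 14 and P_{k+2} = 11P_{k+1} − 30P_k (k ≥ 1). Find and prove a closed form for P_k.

Claim: P_k = 2·5^k − 6^k.

Base cases: P_1 = 4 and 2·5^1 − 6^1 = 4; P_2 = 14 and 2·5^2 − 6^2 = 14.
Assume P_j = 2·5^j − 6^j for all 1 ≤ j ≤ m, where m ≥ 2.
Then P_{m+1} = 11P_m − 30P_{m−1} = 11·(2·5^m − 6^m) − 30·(2·5^{m−1} − 6^{m−1}) = 2·(11·5 − 30)5^{m−1} − (11·6 − 30)6^{m−1} = 50·5^{m−1} − 36·6^{m−1} = 2·5^{m+1} − 6^{m+1}.
This completes the inductive step, so P_k = 2·5^k − 6^k for all k ≥ 1.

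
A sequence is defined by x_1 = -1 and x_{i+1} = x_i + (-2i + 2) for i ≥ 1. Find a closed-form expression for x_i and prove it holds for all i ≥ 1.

Claim: x_i = -i^2 + 3i − 3.

Base case: x_1 = -1, and -1^2 + 3·1 − 3 = -1.
Assume x_r = -r^2 + 3r − 3.
Then x_{r+1} = x_r + (-2r + 2) = (-r^2 + 3r − 3) + (-2r + 2) = -r^2 + r − 1,
and -(r+1)^2 + 3·(r+1) − 3 = -r^2 + r − 1.
By induction, x_i = -i^2 + 3i − 3 for all i ≥ 1.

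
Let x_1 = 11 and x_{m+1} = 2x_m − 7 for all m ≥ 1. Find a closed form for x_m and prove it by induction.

Claim: x_m = 2^{m+1} + 7.

Base case: x_1 = 11, and 2^{1+1} + 7 = 4 + 7 = 11.
Assume x_k = 2^{k+1} + 7 for some k ≥ 1.
Then x_{k+1} = 2x_k − 7 = 2·(2^{k+1} + 7) − 7 = 2^{k+2} + 14 − 7 = 2^{k+2} + 7.
This completes the inductive step, so x_m = 2^{m+1} + 7 for all m ≥ 1.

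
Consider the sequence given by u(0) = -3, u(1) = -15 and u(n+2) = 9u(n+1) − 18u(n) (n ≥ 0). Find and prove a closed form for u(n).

Claim: u(n) = -3^n − 2·6^n.

Base cases: u(0) = -3 and -3^0 − 2·6^0 = -3; u(1) = -15 and -3^1 − 2·6^1 = -15.
Assume u(j) = -3^j − 2·6^j for all 0 ≤ j ≤ k, where k ≥ 1.
Then u(k+1) = 9u(k) − 18u(k−1) = 9·(-3^k − 2·6^k) − 18·(-3^{k−1} − 2·6^{k−1}) = -(9·3 − 18)3^{k−1} − 2·(9·6 − 18)6^{k−1} = -9·3^{k−1} − 72·6^{k−1} = -3^{k+1} − 2·6^{k+1}.
So the formula holds for k+1, and by strong induction u(n) = -3^n − 2·6^n for all n ≥ 0.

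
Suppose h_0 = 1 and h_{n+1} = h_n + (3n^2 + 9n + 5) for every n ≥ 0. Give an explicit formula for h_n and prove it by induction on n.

Claim: h_n = n^3 + 3n^2 + n + 1.

Base case: h_0 = 1, and 0^3 + 3·0^2 + 0 + 1 = 1.
Assume h_r = r^3 + 3r^2 + r + 1.
Then h_{r+1} = h_r + (3r^2 + 9r + 5) = (r^3 + 3r^2 + r + 1) + (3r^2 + 9r + 5) = r^3 + 6r^2 + 10r + 6,
and (r+1)^3 + 3·(r+1)^2 + (r+1) + 1 = r^3 + 6r^2 + 10r + 6.
This completes the inductive step, so h_n = n^3 + 3n^2 + n + 1 for all n ≥ 0.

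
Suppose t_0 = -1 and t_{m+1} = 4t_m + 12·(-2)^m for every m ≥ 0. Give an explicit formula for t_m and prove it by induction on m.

Claim: t_m = 4^m − 2·(-2)^m.

Base case: t_0 = -1, and 4^0 − 2·(-2)^0 = 1 − 2 = -1.
Assume t_j = 4^j − 2·(-2)^j for some j ≥ 0.
Then t_{j+1} = 4t_j + 12·(-2)^j = 4·(4^j − 2·(-2)^j) + 12·(-2)^j = 4^{j+1} − 8·(-2)^j + 12·(-2)^j = 4^{j+1} + 4·(-2)^j = 4^{j+1} − 2·(-2)^{j+1}.
Hence t_m = 4^m − 2·(-2)^m for every m ≥ 0, by induction.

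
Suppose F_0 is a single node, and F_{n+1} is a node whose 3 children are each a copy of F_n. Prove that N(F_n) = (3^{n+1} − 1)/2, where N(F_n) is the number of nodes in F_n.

Base case: N(F_0) = 1, and (3^{0+1} − 1)/2 = 1.
Assume N(F_k) = (3^{k+1} − 1)/2.
Then N(F_{k+1}) = 1 + 3N(F_k) = 1 + 3·(3^{k+1} − 1)/2 = 1 + (3^{k+2} − 3)/2 = (2 + 3^{k+2} − 3)/2 = (3^{k+2} − 1)/2.
This completes the inductive step, so N(F_n) = (3^{n+1} − 1)/2 for all n ≥ 0.

N(F_n) = (3^{n+1} − 1)/2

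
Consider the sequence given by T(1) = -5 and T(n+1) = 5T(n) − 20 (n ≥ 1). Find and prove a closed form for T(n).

Claim: T(n) = -2·5^n + 5.

Base case: T(1) = -5, and -2·5^1 + 5 = -10 + 5 = -5.
Assume T(m) = -2·5^m + 5 for some m ≥ 1.
Then T(m+1) = 5T(m) − 20 = 5·(-2·5^m + 5) − 20 = -10·5^m + 25 − 20 = -2·5^{m+1} + 5.
Hence T(n) = -2·5^n + 5 for every n ≥ 1, by induction.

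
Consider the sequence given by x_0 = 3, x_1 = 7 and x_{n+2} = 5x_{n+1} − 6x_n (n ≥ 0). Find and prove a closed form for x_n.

Claim: x_n = 3^n + 2·2^n.

Base cases: x_0 = 3 and 3^0 + 2·2^0 = 3; x_1 = 7 and 3^1 + 2·2^1 = 7.
Assume x_j = 3^j + 2·2^j for all 0 ≤ j ≤ r, where r ≥ 1.
Then x_{r+1} = 5x_r − 6x_{r−1} = 5·(3^r + 2·2^r) − 6·(3^{r−1} + 2·2^{r−1}) = (5·3 − 6)3^{r−1} + 2·(5·2 − 6)2^{r−1} = 9·3^{r−1} + 8·2^{r−1} = 3^{r+1} + 2·2^{r+1}.
By strong induction, x_n = 3^n + 2·2^n for all n ≥ 0.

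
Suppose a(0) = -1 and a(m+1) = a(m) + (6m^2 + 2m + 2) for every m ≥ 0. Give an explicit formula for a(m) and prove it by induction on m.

Claim: a(m) = 2m^3 − 2m^2 + 2m − 1.

Base case: a(0) = -1, and 2·0^3 − 2·0^2 + 2·0 − 1 = -1.
Assume a(r) = 2r^3 − 2r^2 + 2r − 1.
Then a(r+1) = a(r) + (6r^2 + 2r + 2) = (2r^3 − 2r^2 + 2r − 1) + (6r^2 + 2r + 2) = 2r^3 + 4r^2 + 4r + 1,
and 2·(r+1)^3 − 2·(r+1)^2 + 2·(r+1) − 1 = 2r^3 + 4r^2 + 4r + 1.
By induction, a(m) = 2m^3 − 2m^2 + 2m − 1 for all m ≥ 0.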